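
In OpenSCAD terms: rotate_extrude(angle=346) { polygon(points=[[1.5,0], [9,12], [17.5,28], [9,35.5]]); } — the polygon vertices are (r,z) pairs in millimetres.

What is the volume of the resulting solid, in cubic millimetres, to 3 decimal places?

Volume = 10596.150 mm³

Profile (r,z), 4 vertices: (1.5,0) (9,12) (17.5,28) (9,35.5)
edge 0: (1.5,0)→(9,12)  cross = 1.5·12 − 9·0 = 18.0000; (r_i+r_j)·cross = 10.5·18.0000 = 189.0000
edge 1: (9,12)→(17.5,28)  cross = 9·28 − 17.5·12 = 42.0000; (r_i+r_j)·cross = 26.5·42.0000 = 1113.0000
edge 2: (17.5,28)→(9,35.5)  cross = 17.5·35.5 − 9·28 = 369.2500; (r_i+r_j)·cross = 26.5·369.2500 = 9785.1250
edge 3: (9,35.5)→(1.5,0)  cross = 9·0 − 1.5·35.5 = -53.2500; (r_i+r_j)·cross = 10.5·-53.2500 = -559.1250
Σcross = 376.0000 → A = |Σcross|/2 = 188.0000 mm²
Σ(r_i+r_j)·cross = 10528.0000 → first moment M = |Σ|/6 = 1754.6667
R_c = M/A = 1754.6667/188.0000 = 9.3333 mm
θ = 346° = 6.038839 rad
V = θ·R_c·A = 6.038839·9.3333·188.0000 = 10596.150 mm³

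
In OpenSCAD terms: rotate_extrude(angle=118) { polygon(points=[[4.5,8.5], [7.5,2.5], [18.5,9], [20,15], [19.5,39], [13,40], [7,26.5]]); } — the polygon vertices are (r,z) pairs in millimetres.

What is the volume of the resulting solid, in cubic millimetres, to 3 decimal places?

Volume = 11123.941 mm³

Profile (r,z), 7 vertices: (4.5,8.5) (7.5,2.5) (18.5,9) (20,15) (19.5,39) (13,40) (7,26.5)
edge 0: (4.5,8.5)→(7.5,2.5)  cross = 4.5·2.5 − 7.5·8.5 = -52.5000; (r_i+r_j)·cross = 12·-52.5000 = -630.0000
edge 1: (7.5,2.5)→(18.5,9)  cross = 7.5·9 − 18.5·2.5 = 21.2500; (r_i+r_j)·cross = 26·21.2500 = 552.5000
edge 2: (18.5,9)→(20,15)  cross = 18.5·15 − 20·9 = 97.5000; (r_i+r_j)·cross = 38.5·97.5000 = 3753.7500
edge 3: (20,15)→(19.5,39)  cross = 20·39 − 19.5·15 = 487.5000; (r_i+r_j)·cross = 39.5·487.5000 = 19256.2500
edge 4: (19.5,39)→(13,40)  cross = 19.5·40 − 13·39 = 273.0000; (r_i+r_j)·cross = 32.5·273.0000 = 8872.5000
edge 5: (13,40)→(7,26.5)  cross = 13·26.5 − 7·40 = 64.5000; (r_i+r_j)·cross = 20·64.5000 = 1290.0000
edge 6: (7,26.5)→(4.5,8.5)  cross = 7·8.5 − 4.5·26.5 = -59.7500; (r_i+r_j)·cross = 11.5·-59.7500 = -687.1250
Σcross = 831.5000 → A = |Σcross|/2 = 415.7500 mm²
Σ(r_i+r_j)·cross = 32407.8750 → first moment M = |Σ|/6 = 5401.3125
R_c = M/A = 5401.3125/415.7500 = 12.9917 mm
θ = 118° = 2.059489 rad
V = θ·R_c·A = 2.059489·12.9917·415.7500 = 11123.941 mm³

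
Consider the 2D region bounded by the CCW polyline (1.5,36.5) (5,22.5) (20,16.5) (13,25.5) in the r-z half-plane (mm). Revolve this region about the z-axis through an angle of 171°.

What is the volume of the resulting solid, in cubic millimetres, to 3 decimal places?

Profile (r,z), 4 vertices: (1.5,36.5) (5,22.5) (20,16.5) (13,25.5)
edge 0: (1.5,36.5)→(5,22.5)  cross = 1.5·22.5 − 5·36.5 = -148.7500; (r_i+r_j)·cross = 6.5·-148.7500 = -966.8750
edge 1: (5,22.5)→(20,16.5)  cross = 5·16.5 − 20·22.5 = -367.5000; (r_i+r_j)·cross = 25·-367.5000 = -9187.5000
edge 2: (20,16.5)→(13,25.5)  cross = 20·25.5 − 13·16.5 = 295.5000; (r_i+r_j)·cross = 33·295.5000 = 9751.5000
edge 3: (13,25.5)→(1.5,36.5)  cross = 13·36.5 − 1.5·25.5 = 436.2500; (r_i+r_j)·cross = 14.5·436.2500 = 6325.6250
Σcross = 215.5000 → A = |Σcross|/2 = 107.7500 mm²
Σ(r_i+r_j)·cross = 5922.7500 → first moment M = |Σ|/6 = 987.1250
R_c = M/A = 987.1250/107.7500 = 9.1613 mm
θ = 171° = 2.984513 rad
V = θ·R_c·A = 2.984513·9.1613·107.7500 = 2946.087 mm³

Volume = 2946.087 mm³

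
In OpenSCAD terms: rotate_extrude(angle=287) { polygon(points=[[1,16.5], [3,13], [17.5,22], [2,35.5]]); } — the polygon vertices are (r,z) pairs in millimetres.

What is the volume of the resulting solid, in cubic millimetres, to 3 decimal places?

Volume = 6505.249 mm³

Profile (r,z), 4 vertices: (1,16.5) (3,13) (17.5,22) (2,35.5)
edge 0: (1,16.5)→(3,13)  cross = 1·13 − 3·16.5 = -36.5000; (r_i+r_j)·cross = 4·-36.5000 = -146.0000
edge 1: (3,13)→(17.5,22)  cross = 3·22 − 17.5·13 = -161.5000; (r_i+r_j)·cross = 20.5·-161.5000 = -3310.7500
edge 2: (17.5,22)→(2,35.5)  cross = 17.5·35.5 − 2·22 = 577.2500; (r_i+r_j)·cross = 19.5·577.2500 = 11256.3750
edge 3: (2,35.5)→(1,16.5)  cross = 2·16.5 − 1·35.5 = -2.5000; (r_i+r_j)·cross = 3·-2.5000 = -7.5000
Σcross = 376.7500 → A = |Σcross|/2 = 188.3750 mm²
Σ(r_i+r_j)·cross = 7792.1250 → first moment M = |Σ|/6 = 1298.6875
R_c = M/A = 1298.6875/188.3750 = 6.8942 mm
θ = 287° = 5.009095 rad
V = θ·R_c·A = 5.009095·6.8942·188.3750 = 6505.249 mm³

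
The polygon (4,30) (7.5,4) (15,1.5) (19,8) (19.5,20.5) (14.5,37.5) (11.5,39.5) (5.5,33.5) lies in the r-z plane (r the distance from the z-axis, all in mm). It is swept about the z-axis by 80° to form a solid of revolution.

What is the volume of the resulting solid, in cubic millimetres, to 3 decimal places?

Volume = 7024.572 mm³

Profile (r,z), 8 vertices: (4,30) (7.5,4) (15,1.5) (19,8) (19.5,20.5) (14.5,37.5) (11.5,39.5) (5.5,33.5)
edge 0: (4,30)→(7.5,4)  cross = 4·4 − 7.5·30 = -209.0000; (r_i+r_j)·cross = 11.5·-209.0000 = -2403.5000
edge 1: (7.5,4)→(15,1.5)  cross = 7.5·1.5 − 15·4 = -48.7500; (r_i+r_j)·cross = 22.5·-48.7500 = -1096.8750
edge 2: (15,1.5)→(19,8)  cross = 15·8 − 19·1.5 = 91.5000; (r_i+r_j)·cross = 34·91.5000 = 3111.0000
edge 3: (19,8)→(19.5,20.5)  cross = 19·20.5 − 19.5·8 = 233.5000; (r_i+r_j)·cross = 38.5·233.5000 = 8989.7500
edge 4: (19.5,20.5)→(14.5,37.5)  cross = 19.5·37.5 − 14.5·20.5 = 434.0000; (r_i+r_j)·cross = 34·434.0000 = 14756.0000
edge 5: (14.5,37.5)→(11.5,39.5)  cross = 14.5·39.5 − 11.5·37.5 = 141.5000; (r_i+r_j)·cross = 26·141.5000 = 3679.0000
edge 6: (11.5,39.5)→(5.5,33.5)  cross = 11.5·33.5 − 5.5·39.5 = 168.0000; (r_i+r_j)·cross = 17·168.0000 = 2856.0000
edge 7: (5.5,33.5)→(4,30)  cross = 5.5·30 − 4·33.5 = 31.0000; (r_i+r_j)·cross = 9.5·31.0000 = 294.5000
Σcross = 841.7500 → A = |Σcross|/2 = 420.8750 mm²
Σ(r_i+r_j)·cross = 30185.8750 → first moment M = |Σ|/6 = 5030.9792
R_c = M/A = 5030.9792/420.8750 = 11.9536 mm
θ = 80° = 1.396263 rad
V = θ·R_c·A = 1.396263·11.9536·420.8750 = 7024.572 mm³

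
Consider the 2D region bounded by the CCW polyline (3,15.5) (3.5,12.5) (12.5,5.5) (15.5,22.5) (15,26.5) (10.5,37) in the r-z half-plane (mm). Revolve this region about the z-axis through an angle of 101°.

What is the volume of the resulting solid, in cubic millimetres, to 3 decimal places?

Profile (r,z), 6 vertices: (3,15.5) (3.5,12.5) (12.5,5.5) (15.5,22.5) (15,26.5) (10.5,37)
edge 0: (3,15.5)→(3.5,12.5)  cross = 3·12.5 − 3.5·15.5 = -16.7500; (r_i+r_j)·cross = 6.5·-16.7500 = -108.8750
edge 1: (3.5,12.5)→(12.5,5.5)  cross = 3.5·5.5 − 12.5·12.5 = -137.0000; (r_i+r_j)·cross = 16·-137.0000 = -2192.0000
edge 2: (12.5,5.5)→(15.5,22.5)  cross = 12.5·22.5 − 15.5·5.5 = 196.0000; (r_i+r_j)·cross = 28·196.0000 = 5488.0000
edge 3: (15.5,22.5)→(15,26.5)  cross = 15.5·26.5 − 15·22.5 = 73.2500; (r_i+r_j)·cross = 30.5·73.2500 = 2234.1250
edge 4: (15,26.5)→(10.5,37)  cross = 15·37 − 10.5·26.5 = 276.7500; (r_i+r_j)·cross = 25.5·276.7500 = 7057.1250
edge 5: (10.5,37)→(3,15.5)  cross = 10.5·15.5 − 3·37 = 51.7500; (r_i+r_j)·cross = 13.5·51.7500 = 698.6250
Σcross = 444.0000 → A = |Σcross|/2 = 222.0000 mm²
Σ(r_i+r_j)·cross = 13177.0000 → first moment M = |Σ|/6 = 2196.1667
R_c = M/A = 2196.1667/222.0000 = 9.8926 mm
θ = 101° = 1.762783 rad
V = θ·R_c·A = 1.762783·9.8926·222.0000 = 3871.364 mm³

Volume = 3871.364 mm³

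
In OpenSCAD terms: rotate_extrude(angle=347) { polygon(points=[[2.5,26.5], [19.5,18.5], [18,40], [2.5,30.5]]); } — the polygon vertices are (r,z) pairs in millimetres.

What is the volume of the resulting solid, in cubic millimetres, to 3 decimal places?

Volume = 15712.042 mm³

Profile (r,z), 4 vertices: (2.5,26.5) (19.5,18.5) (18,40) (2.5,30.5)
edge 0: (2.5,26.5)→(19.5,18.5)  cross = 2.5·18.5 − 19.5·26.5 = -470.5000; (r_i+r_j)·cross = 22·-470.5000 = -10351.0000
edge 1: (19.5,18.5)→(18,40)  cross = 19.5·40 − 18·18.5 = 447.0000; (r_i+r_j)·cross = 37.5·447.0000 = 16762.5000
edge 2: (18,40)→(2.5,30.5)  cross = 18·30.5 − 2.5·40 = 449.0000; (r_i+r_j)·cross = 20.5·449.0000 = 9204.5000
edge 3: (2.5,30.5)→(2.5,26.5)  cross = 2.5·26.5 − 2.5·30.5 = -10.0000; (r_i+r_j)·cross = 5·-10.0000 = -50.0000
Σcross = 415.5000 → A = |Σcross|/2 = 207.7500 mm²
Σ(r_i+r_j)·cross = 15566.0000 → first moment M = |Σ|/6 = 2594.3333
R_c = M/A = 2594.3333/207.7500 = 12.4878 mm
θ = 347° = 6.056293 rad
V = θ·R_c·A = 6.056293·12.4878·207.7500 = 15712.042 mm³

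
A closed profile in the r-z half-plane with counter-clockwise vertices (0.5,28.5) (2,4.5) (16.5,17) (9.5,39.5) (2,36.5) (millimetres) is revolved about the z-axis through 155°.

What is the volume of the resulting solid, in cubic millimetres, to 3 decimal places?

Profile (r,z), 5 vertices: (0.5,28.5) (2,4.5) (16.5,17) (9.5,39.5) (2,36.5)
edge 0: (0.5,28.5)→(2,4.5)  cross = 0.5·4.5 − 2·28.5 = -54.7500; (r_i+r_j)·cross = 2.5·-54.7500 = -136.8750
edge 1: (2,4.5)→(16.5,17)  cross = 2·17 − 16.5·4.5 = -40.2500; (r_i+r_j)·cross = 18.5·-40.2500 = -744.6250
edge 2: (16.5,17)→(9.5,39.5)  cross = 16.5·39.5 − 9.5·17 = 490.2500; (r_i+r_j)·cross = 26·490.2500 = 12746.5000
edge 3: (9.5,39.5)→(2,36.5)  cross = 9.5·36.5 − 2·39.5 = 267.7500; (r_i+r_j)·cross = 11.5·267.7500 = 3079.1250
edge 4: (2,36.5)→(0.5,28.5)  cross = 2·28.5 − 0.5·36.5 = 38.7500; (r_i+r_j)·cross = 2.5·38.7500 = 96.8750
Σcross = 701.7500 → A = |Σcross|/2 = 350.8750 mm²
Σ(r_i+r_j)·cross = 15041.0000 → first moment M = |Σ|/6 = 2506.8333
R_c = M/A = 2506.8333/350.8750 = 7.1445 mm
θ = 155° = 2.705260 rad
V = θ·R_c·A = 2.705260·7.1445·350.8750 = 6781.637 mm³

Volume = 6781.637 mm³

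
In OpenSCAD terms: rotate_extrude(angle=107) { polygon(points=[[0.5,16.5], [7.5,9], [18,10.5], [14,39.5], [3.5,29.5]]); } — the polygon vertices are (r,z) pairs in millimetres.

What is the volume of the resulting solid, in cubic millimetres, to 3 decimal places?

Profile (r,z), 5 vertices: (0.5,16.5) (7.5,9) (18,10.5) (14,39.5) (3.5,29.5)
edge 0: (0.5,16.5)→(7.5,9)  cross = 0.5·9 − 7.5·16.5 = -119.2500; (r_i+r_j)·cross = 8·-119.2500 = -954.0000
edge 1: (7.5,9)→(18,10.5)  cross = 7.5·10.5 − 18·9 = -83.2500; (r_i+r_j)·cross = 25.5·-83.2500 = -2122.8750
edge 2: (18,10.5)→(14,39.5)  cross = 18·39.5 − 14·10.5 = 564.0000; (r_i+r_j)·cross = 32·564.0000 = 18048.0000
edge 3: (14,39.5)→(3.5,29.5)  cross = 14·29.5 − 3.5·39.5 = 274.7500; (r_i+r_j)·cross = 17.5·274.7500 = 4808.1250
edge 4: (3.5,29.5)→(0.5,16.5)  cross = 3.5·16.5 − 0.5·29.5 = 43.0000; (r_i+r_j)·cross = 4·43.0000 = 172.0000
Σcross = 679.2500 → A = |Σcross|/2 = 339.6250 mm²
Σ(r_i+r_j)·cross = 19951.2500 → first moment M = |Σ|/6 = 3325.2083
R_c = M/A = 3325.2083/339.6250 = 9.7908 mm
θ = 107° = 1.867502 rad
V = θ·R_c·A = 1.867502·9.7908·339.6250 = 6209.834 mm³

Volume = 6209.834 mm³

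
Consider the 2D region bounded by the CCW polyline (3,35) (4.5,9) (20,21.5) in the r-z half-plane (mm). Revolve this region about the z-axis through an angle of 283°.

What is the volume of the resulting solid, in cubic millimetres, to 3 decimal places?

Volume = 9547.735 mm³

Profile (r,z), 3 vertices: (3,35) (4.5,9) (20,21.5)
edge 0: (3,35)→(4.5,9)  cross = 3·9 − 4.5·35 = -130.5000; (r_i+r_j)·cross = 7.5·-130.5000 = -978.7500
edge 1: (4.5,9)→(20,21.5)  cross = 4.5·21.5 − 20·9 = -83.2500; (r_i+r_j)·cross = 24.5·-83.2500 = -2039.6250
edge 2: (20,21.5)→(3,35)  cross = 20·35 − 3·21.5 = 635.5000; (r_i+r_j)·cross = 23·635.5000 = 14616.5000
Σcross = 421.7500 → A = |Σcross|/2 = 210.8750 mm²
Σ(r_i+r_j)·cross = 11598.1250 → first moment M = |Σ|/6 = 1933.0208
R_c = M/A = 1933.0208/210.8750 = 9.1667 mm
θ = 283° = 4.939282 rad
V = θ·R_c·A = 4.939282·9.1667·210.8750 = 9547.735 mm³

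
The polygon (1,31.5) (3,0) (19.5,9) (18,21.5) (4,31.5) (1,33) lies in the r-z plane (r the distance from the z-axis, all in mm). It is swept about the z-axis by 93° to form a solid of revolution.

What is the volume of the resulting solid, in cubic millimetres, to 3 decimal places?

Volume = 5669.651 mm³

Profile (r,z), 6 vertices: (1,31.5) (3,0) (19.5,9) (18,21.5) (4,31.5) (1,33)
edge 0: (1,31.5)→(3,0)  cross = 1·0 − 3·31.5 = -94.5000; (r_i+r_j)·cross = 4·-94.5000 = -378.0000
edge 1: (3,0)→(19.5,9)  cross = 3·9 − 19.5·0 = 27.0000; (r_i+r_j)·cross = 22.5·27.0000 = 607.5000
edge 2: (19.5,9)→(18,21.5)  cross = 19.5·21.5 − 18·9 = 257.2500; (r_i+r_j)·cross = 37.5·257.2500 = 9646.8750
edge 3: (18,21.5)→(4,31.5)  cross = 18·31.5 − 4·21.5 = 481.0000; (r_i+r_j)·cross = 22·481.0000 = 10582.0000
edge 4: (4,31.5)→(1,33)  cross = 4·33 − 1·31.5 = 100.5000; (r_i+r_j)·cross = 5·100.5000 = 502.5000
edge 5: (1,33)→(1,31.5)  cross = 1·31.5 − 1·33 = -1.5000; (r_i+r_j)·cross = 2·-1.5000 = -3.0000
Σcross = 769.7500 → A = |Σcross|/2 = 384.8750 mm²
Σ(r_i+r_j)·cross = 20957.8750 → first moment M = |Σ|/6 = 3492.9792
R_c = M/A = 3492.9792/384.8750 = 9.0756 mm
θ = 93° = 1.623156 rad
V = θ·R_c·A = 1.623156·9.0756·384.8750 = 5669.651 mm³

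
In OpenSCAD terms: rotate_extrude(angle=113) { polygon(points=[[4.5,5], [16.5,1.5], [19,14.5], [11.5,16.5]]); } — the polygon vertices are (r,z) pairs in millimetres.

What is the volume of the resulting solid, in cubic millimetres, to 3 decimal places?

Volume = 3319.496 mm³

Profile (r,z), 4 vertices: (4.5,5) (16.5,1.5) (19,14.5) (11.5,16.5)
edge 0: (4.5,5)→(16.5,1.5)  cross = 4.5·1.5 − 16.5·5 = -75.7500; (r_i+r_j)·cross = 21·-75.7500 = -1590.7500
edge 1: (16.5,1.5)→(19,14.5)  cross = 16.5·14.5 − 19·1.5 = 210.7500; (r_i+r_j)·cross = 35.5·210.7500 = 7481.6250
edge 2: (19,14.5)→(11.5,16.5)  cross = 19·16.5 − 11.5·14.5 = 146.7500; (r_i+r_j)·cross = 30.5·146.7500 = 4475.8750
edge 3: (11.5,16.5)→(4.5,5)  cross = 11.5·5 − 4.5·16.5 = -16.7500; (r_i+r_j)·cross = 16·-16.7500 = -268.0000
Σcross = 265.0000 → A = |Σcross|/2 = 132.5000 mm²
Σ(r_i+r_j)·cross = 10098.7500 → first moment M = |Σ|/6 = 1683.1250
R_c = M/A = 1683.1250/132.5000 = 12.7028 mm
θ = 113° = 1.972222 rad
V = θ·R_c·A = 1.972222·12.7028·132.5000 = 3319.496 mm³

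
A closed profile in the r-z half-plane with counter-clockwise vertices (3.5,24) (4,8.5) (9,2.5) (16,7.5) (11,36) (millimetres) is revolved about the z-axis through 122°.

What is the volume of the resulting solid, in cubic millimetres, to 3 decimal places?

Profile (r,z), 5 vertices: (3.5,24) (4,8.5) (9,2.5) (16,7.5) (11,36)
edge 0: (3.5,24)→(4,8.5)  cross = 3.5·8.5 − 4·24 = -66.2500; (r_i+r_j)·cross = 7.5·-66.2500 = -496.8750
edge 1: (4,8.5)→(9,2.5)  cross = 4·2.5 − 9·8.5 = -66.5000; (r_i+r_j)·cross = 13·-66.5000 = -864.5000
edge 2: (9,2.5)→(16,7.5)  cross = 9·7.5 − 16·2.5 = 27.5000; (r_i+r_j)·cross = 25·27.5000 = 687.5000
edge 3: (16,7.5)→(11,36)  cross = 16·36 − 11·7.5 = 493.5000; (r_i+r_j)·cross = 27·493.5000 = 13324.5000
edge 4: (11,36)→(3.5,24)  cross = 11·24 − 3.5·36 = 138.0000; (r_i+r_j)·cross = 14.5·138.0000 = 2001.0000
Σcross = 526.2500 → A = |Σcross|/2 = 263.1250 mm²
Σ(r_i+r_j)·cross = 14651.6250 → first moment M = |Σ|/6 = 2441.9375
R_c = M/A = 2441.9375/263.1250 = 9.2805 mm
θ = 122° = 2.129302 rad
V = θ·R_c·A = 2.129302·9.2805·263.1250 = 5199.622 mm³

Volume = 5199.622 mm³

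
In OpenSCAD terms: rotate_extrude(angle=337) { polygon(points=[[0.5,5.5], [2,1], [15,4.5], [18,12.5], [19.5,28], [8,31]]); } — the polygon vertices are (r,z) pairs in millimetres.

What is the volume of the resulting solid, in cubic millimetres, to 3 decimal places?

Profile (r,z), 6 vertices: (0.5,5.5) (2,1) (15,4.5) (18,12.5) (19.5,28) (8,31)
edge 0: (0.5,5.5)→(2,1)  cross = 0.5·1 − 2·5.5 = -10.5000; (r_i+r_j)·cross = 2.5·-10.5000 = -26.2500
edge 1: (2,1)→(15,4.5)  cross = 2·4.5 − 15·1 = -6.0000; (r_i+r_j)·cross = 17·-6.0000 = -102.0000
edge 2: (15,4.5)→(18,12.5)  cross = 15·12.5 − 18·4.5 = 106.5000; (r_i+r_j)·cross = 33·106.5000 = 3514.5000
edge 3: (18,12.5)→(19.5,28)  cross = 18·28 − 19.5·12.5 = 260.2500; (r_i+r_j)·cross = 37.5·260.2500 = 9759.3750
edge 4: (19.5,28)→(8,31)  cross = 19.5·31 − 8·28 = 380.5000; (r_i+r_j)·cross = 27.5·380.5000 = 10463.7500
edge 5: (8,31)→(0.5,5.5)  cross = 8·5.5 − 0.5·31 = 28.5000; (r_i+r_j)·cross = 8.5·28.5000 = 242.2500
Σcross = 759.2500 → A = |Σcross|/2 = 379.6250 mm²
Σ(r_i+r_j)·cross = 23851.6250 → first moment M = |Σ|/6 = 3975.2708
R_c = M/A = 3975.2708/379.6250 = 10.4716 mm
θ = 337° = 5.881760 rad
V = θ·R_c·A = 5.881760·10.4716·379.6250 = 23381.587 mm³

Volume = 23381.587 mm³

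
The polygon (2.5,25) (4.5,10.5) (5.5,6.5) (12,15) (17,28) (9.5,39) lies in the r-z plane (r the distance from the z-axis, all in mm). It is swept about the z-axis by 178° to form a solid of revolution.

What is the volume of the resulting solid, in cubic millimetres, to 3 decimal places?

Volume = 7114.052 mm³

Profile (r,z), 6 vertices: (2.5,25) (4.5,10.5) (5.5,6.5) (12,15) (17,28) (9.5,39)
edge 0: (2.5,25)→(4.5,10.5)  cross = 2.5·10.5 − 4.5·25 = -86.2500; (r_i+r_j)·cross = 7·-86.2500 = -603.7500
edge 1: (4.5,10.5)→(5.5,6.5)  cross = 4.5·6.5 − 5.5·10.5 = -28.5000; (r_i+r_j)·cross = 10·-28.5000 = -285.0000
edge 2: (5.5,6.5)→(12,15)  cross = 5.5·15 − 12·6.5 = 4.5000; (r_i+r_j)·cross = 17.5·4.5000 = 78.7500
edge 3: (12,15)→(17,28)  cross = 12·28 − 17·15 = 81.0000; (r_i+r_j)·cross = 29·81.0000 = 2349.0000
edge 4: (17,28)→(9.5,39)  cross = 17·39 − 9.5·28 = 397.0000; (r_i+r_j)·cross = 26.5·397.0000 = 10520.5000
edge 5: (9.5,39)→(2.5,25)  cross = 9.5·25 − 2.5·39 = 140.0000; (r_i+r_j)·cross = 12·140.0000 = 1680.0000
Σcross = 507.7500 → A = |Σcross|/2 = 253.8750 mm²
Σ(r_i+r_j)·cross = 13739.5000 → first moment M = |Σ|/6 = 2289.9167
R_c = M/A = 2289.9167/253.8750 = 9.0199 mm
θ = 178° = 3.106686 rad
V = θ·R_c·A = 3.106686·9.0199·253.8750 = 7114.052 mm³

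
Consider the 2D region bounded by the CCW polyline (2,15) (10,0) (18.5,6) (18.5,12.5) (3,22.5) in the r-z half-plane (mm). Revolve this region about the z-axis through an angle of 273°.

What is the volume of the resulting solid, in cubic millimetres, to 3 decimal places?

Profile (r,z), 5 vertices: (2,15) (10,0) (18.5,6) (18.5,12.5) (3,22.5)
edge 0: (2,15)→(10,0)  cross = 2·0 − 10·15 = -150.0000; (r_i+r_j)·cross = 12·-150.0000 = -1800.0000
edge 1: (10,0)→(18.5,6)  cross = 10·6 − 18.5·0 = 60.0000; (r_i+r_j)·cross = 28.5·60.0000 = 1710.0000
edge 2: (18.5,6)→(18.5,12.5)  cross = 18.5·12.5 − 18.5·6 = 120.2500; (r_i+r_j)·cross = 37·120.2500 = 4449.2500
edge 3: (18.5,12.5)→(3,22.5)  cross = 18.5·22.5 − 3·12.5 = 378.7500; (r_i+r_j)·cross = 21.5·378.7500 = 8143.1250
edge 4: (3,22.5)→(2,15)  cross = 3·15 − 2·22.5 = 0.0000; (r_i+r_j)·cross = 5·0.0000 = 0.0000
Σcross = 409.0000 → A = |Σcross|/2 = 204.5000 mm²
Σ(r_i+r_j)·cross = 12502.3750 → first moment M = |Σ|/6 = 2083.7292
R_c = M/A = 2083.7292/204.5000 = 10.1894 mm
θ = 273° = 4.764749 rad
V = θ·R_c·A = 4.764749·10.1894·204.5000 = 9928.446 mm³

Volume = 9928.446 mm³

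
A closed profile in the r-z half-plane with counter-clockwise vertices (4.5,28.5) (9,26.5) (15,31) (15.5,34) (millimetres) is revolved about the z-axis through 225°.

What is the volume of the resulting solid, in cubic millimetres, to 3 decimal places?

Volume = 1294.516 mm³

Profile (r,z), 4 vertices: (4.5,28.5) (9,26.5) (15,31) (15.5,34)
edge 0: (4.5,28.5)→(9,26.5)  cross = 4.5·26.5 − 9·28.5 = -137.2500; (r_i+r_j)·cross = 13.5·-137.2500 = -1852.8750
edge 1: (9,26.5)→(15,31)  cross = 9·31 − 15·26.5 = -118.5000; (r_i+r_j)·cross = 24·-118.5000 = -2844.0000
edge 2: (15,31)→(15.5,34)  cross = 15·34 − 15.5·31 = 29.5000; (r_i+r_j)·cross = 30.5·29.5000 = 899.7500
edge 3: (15.5,34)→(4.5,28.5)  cross = 15.5·28.5 − 4.5·34 = 288.7500; (r_i+r_j)·cross = 20·288.7500 = 5775.0000
Σcross = 62.5000 → A = |Σcross|/2 = 31.2500 mm²
Σ(r_i+r_j)·cross = 1977.8750 → first moment M = |Σ|/6 = 329.6458
R_c = M/A = 329.6458/31.2500 = 10.5487 mm
θ = 225° = 3.926991 rad
V = θ·R_c·A = 3.926991·10.5487·31.2500 = 1294.516 mm³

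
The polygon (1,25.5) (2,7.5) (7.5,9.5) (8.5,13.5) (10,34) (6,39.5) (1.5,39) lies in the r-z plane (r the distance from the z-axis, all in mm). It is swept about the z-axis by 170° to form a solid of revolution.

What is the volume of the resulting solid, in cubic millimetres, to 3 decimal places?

Profile (r,z), 7 vertices: (1,25.5) (2,7.5) (7.5,9.5) (8.5,13.5) (10,34) (6,39.5) (1.5,39)
edge 0: (1,25.5)→(2,7.5)  cross = 1·7.5 − 2·25.5 = -43.5000; (r_i+r_j)·cross = 3·-43.5000 = -130.5000
edge 1: (2,7.5)→(7.5,9.5)  cross = 2·9.5 − 7.5·7.5 = -37.2500; (r_i+r_j)·cross = 9.5·-37.2500 = -353.8750
edge 2: (7.5,9.5)→(8.5,13.5)  cross = 7.5·13.5 − 8.5·9.5 = 20.5000; (r_i+r_j)·cross = 16·20.5000 = 328.0000
edge 3: (8.5,13.5)→(10,34)  cross = 8.5·34 − 10·13.5 = 154.0000; (r_i+r_j)·cross = 18.5·154.0000 = 2849.0000
edge 4: (10,34)→(6,39.5)  cross = 10·39.5 − 6·34 = 191.0000; (r_i+r_j)·cross = 16·191.0000 = 3056.0000
edge 5: (6,39.5)→(1.5,39)  cross = 6·39 − 1.5·39.5 = 174.7500; (r_i+r_j)·cross = 7.5·174.7500 = 1310.6250
edge 6: (1.5,39)→(1,25.5)  cross = 1.5·25.5 − 1·39 = -0.7500; (r_i+r_j)·cross = 2.5·-0.7500 = -1.8750
Σcross = 458.7500 → A = |Σcross|/2 = 229.3750 mm²
Σ(r_i+r_j)·cross = 7057.3750 → first moment M = |Σ|/6 = 1176.2292
R_c = M/A = 1176.2292/229.3750 = 5.1280 mm
θ = 170° = 2.967060 rad
V = θ·R_c·A = 2.967060·5.1280·229.3750 = 3489.942 mm³

Volume = 3489.942 mm³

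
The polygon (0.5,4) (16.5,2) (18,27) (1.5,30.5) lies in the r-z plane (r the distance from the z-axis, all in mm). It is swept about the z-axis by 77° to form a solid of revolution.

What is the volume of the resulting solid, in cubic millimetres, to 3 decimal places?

Volume = 5133.711 mm³

Profile (r,z), 4 vertices: (0.5,4) (16.5,2) (18,27) (1.5,30.5)
edge 0: (0.5,4)→(16.5,2)  cross = 0.5·2 − 16.5·4 = -65.0000; (r_i+r_j)·cross = 17·-65.0000 = -1105.0000
edge 1: (16.5,2)→(18,27)  cross = 16.5·27 − 18·2 = 409.5000; (r_i+r_j)·cross = 34.5·409.5000 = 14127.7500
edge 2: (18,27)→(1.5,30.5)  cross = 18·30.5 − 1.5·27 = 508.5000; (r_i+r_j)·cross = 19.5·508.5000 = 9915.7500
edge 3: (1.5,30.5)→(0.5,4)  cross = 1.5·4 − 0.5·30.5 = -9.2500; (r_i+r_j)·cross = 2·-9.2500 = -18.5000
Σcross = 843.7500 → A = |Σcross|/2 = 421.8750 mm²
Σ(r_i+r_j)·cross = 22920.0000 → first moment M = |Σ|/6 = 3820.0000
R_c = M/A = 3820.0000/421.8750 = 9.0548 mm
θ = 77° = 1.343904 rad
V = θ·R_c·A = 1.343904·9.0548·421.8750 = 5133.711 mm³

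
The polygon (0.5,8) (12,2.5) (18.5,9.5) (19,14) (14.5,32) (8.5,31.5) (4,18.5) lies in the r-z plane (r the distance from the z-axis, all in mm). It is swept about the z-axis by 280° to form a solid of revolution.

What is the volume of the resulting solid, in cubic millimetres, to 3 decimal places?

Volume = 18029.077 mm³

Profile (r,z), 7 vertices: (0.5,8) (12,2.5) (18.5,9.5) (19,14) (14.5,32) (8.5,31.5) (4,18.5)
edge 0: (0.5,8)→(12,2.5)  cross = 0.5·2.5 − 12·8 = -94.7500; (r_i+r_j)·cross = 12.5·-94.7500 = -1184.3750
edge 1: (12,2.5)→(18.5,9.5)  cross = 12·9.5 − 18.5·2.5 = 67.7500; (r_i+r_j)·cross = 30.5·67.7500 = 2066.3750
edge 2: (18.5,9.5)→(19,14)  cross = 18.5·14 − 19·9.5 = 78.5000; (r_i+r_j)·cross = 37.5·78.5000 = 2943.7500
edge 3: (19,14)→(14.5,32)  cross = 19·32 − 14.5·14 = 405.0000; (r_i+r_j)·cross = 33.5·405.0000 = 13567.5000
edge 4: (14.5,32)→(8.5,31.5)  cross = 14.5·31.5 − 8.5·32 = 184.7500; (r_i+r_j)·cross = 23·184.7500 = 4249.2500
edge 5: (8.5,31.5)→(4,18.5)  cross = 8.5·18.5 − 4·31.5 = 31.2500; (r_i+r_j)·cross = 12.5·31.2500 = 390.6250
edge 6: (4,18.5)→(0.5,8)  cross = 4·8 − 0.5·18.5 = 22.7500; (r_i+r_j)·cross = 4.5·22.7500 = 102.3750
Σcross = 695.2500 → A = |Σcross|/2 = 347.6250 mm²
Σ(r_i+r_j)·cross = 22135.5000 → first moment M = |Σ|/6 = 3689.2500
R_c = M/A = 3689.2500/347.6250 = 10.6127 mm
θ = 280° = 4.886922 rad
V = θ·R_c·A = 4.886922·10.6127·347.6250 = 18029.077 mm³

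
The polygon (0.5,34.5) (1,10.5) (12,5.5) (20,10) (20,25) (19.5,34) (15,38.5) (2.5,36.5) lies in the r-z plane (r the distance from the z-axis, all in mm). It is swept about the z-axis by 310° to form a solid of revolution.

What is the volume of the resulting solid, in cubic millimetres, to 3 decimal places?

Profile (r,z), 8 vertices: (0.5,34.5) (1,10.5) (12,5.5) (20,10) (20,25) (19.5,34) (15,38.5) (2.5,36.5)
edge 0: (0.5,34.5)→(1,10.5)  cross = 0.5·10.5 − 1·34.5 = -29.2500; (r_i+r_j)·cross = 1.5·-29.2500 = -43.8750
edge 1: (1,10.5)→(12,5.5)  cross = 1·5.5 − 12·10.5 = -120.5000; (r_i+r_j)·cross = 13·-120.5000 = -1566.5000
edge 2: (12,5.5)→(20,10)  cross = 12·10 − 20·5.5 = 10.0000; (r_i+r_j)·cross = 32·10.0000 = 320.0000
edge 3: (20,10)→(20,25)  cross = 20·25 − 20·10 = 300.0000; (r_i+r_j)·cross = 40·300.0000 = 12000.0000
edge 4: (20,25)→(19.5,34)  cross = 20·34 − 19.5·25 = 192.5000; (r_i+r_j)·cross = 39.5·192.5000 = 7603.7500
edge 5: (19.5,34)→(15,38.5)  cross = 19.5·38.5 − 15·34 = 240.7500; (r_i+r_j)·cross = 34.5·240.7500 = 8305.8750
edge 6: (15,38.5)→(2.5,36.5)  cross = 15·36.5 − 2.5·38.5 = 451.2500; (r_i+r_j)·cross = 17.5·451.2500 = 7896.8750
edge 7: (2.5,36.5)→(0.5,34.5)  cross = 2.5·34.5 − 0.5·36.5 = 68.0000; (r_i+r_j)·cross = 3·68.0000 = 204.0000
Σcross = 1112.7500 → A = |Σcross|/2 = 556.3750 mm²
Σ(r_i+r_j)·cross = 34720.1250 → first moment M = |Σ|/6 = 5786.6875
R_c = M/A = 5786.6875/556.3750 = 10.4007 mm
θ = 310° = 5.410521 rad
V = θ·R_c·A = 5.410521·10.4007·556.3750 = 31308.992 mm³

Volume = 31308.992 mm³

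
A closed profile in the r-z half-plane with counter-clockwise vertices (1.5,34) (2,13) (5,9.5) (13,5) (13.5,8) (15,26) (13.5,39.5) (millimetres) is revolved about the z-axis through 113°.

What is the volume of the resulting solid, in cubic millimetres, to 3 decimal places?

Volume = 5970.902 mm³

Profile (r,z), 7 vertices: (1.5,34) (2,13) (5,9.5) (13,5) (13.5,8) (15,26) (13.5,39.5)
edge 0: (1.5,34)→(2,13)  cross = 1.5·13 − 2·34 = -48.5000; (r_i+r_j)·cross = 3.5·-48.5000 = -169.7500
edge 1: (2,13)→(5,9.5)  cross = 2·9.5 − 5·13 = -46.0000; (r_i+r_j)·cross = 7·-46.0000 = -322.0000
edge 2: (5,9.5)→(13,5)  cross = 5·5 − 13·9.5 = -98.5000; (r_i+r_j)·cross = 18·-98.5000 = -1773.0000
edge 3: (13,5)→(13.5,8)  cross = 13·8 − 13.5·5 = 36.5000; (r_i+r_j)·cross = 26.5·36.5000 = 967.2500
edge 4: (13.5,8)→(15,26)  cross = 13.5·26 − 15·8 = 231.0000; (r_i+r_j)·cross = 28.5·231.0000 = 6583.5000
edge 5: (15,26)→(13.5,39.5)  cross = 15·39.5 − 13.5·26 = 241.5000; (r_i+r_j)·cross = 28.5·241.5000 = 6882.7500
edge 6: (13.5,39.5)→(1.5,34)  cross = 13.5·34 − 1.5·39.5 = 399.7500; (r_i+r_j)·cross = 15·399.7500 = 5996.2500
Σcross = 715.7500 → A = |Σcross|/2 = 357.8750 mm²
Σ(r_i+r_j)·cross = 18165.0000 → first moment M = |Σ|/6 = 3027.5000
R_c = M/A = 3027.5000/357.8750 = 8.4597 mm
θ = 113° = 1.972222 rad
V = θ·R_c·A = 1.972222·8.4597·357.8750 = 5970.902 mm³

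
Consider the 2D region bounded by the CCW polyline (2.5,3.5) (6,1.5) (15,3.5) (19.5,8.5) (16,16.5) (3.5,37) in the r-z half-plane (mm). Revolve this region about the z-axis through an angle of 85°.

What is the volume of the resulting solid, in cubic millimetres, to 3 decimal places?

Profile (r,z), 6 vertices: (2.5,3.5) (6,1.5) (15,3.5) (19.5,8.5) (16,16.5) (3.5,37)
edge 0: (2.5,3.5)→(6,1.5)  cross = 2.5·1.5 − 6·3.5 = -17.2500; (r_i+r_j)·cross = 8.5·-17.2500 = -146.6250
edge 1: (6,1.5)→(15,3.5)  cross = 6·3.5 − 15·1.5 = -1.5000; (r_i+r_j)·cross = 21·-1.5000 = -31.5000
edge 2: (15,3.5)→(19.5,8.5)  cross = 15·8.5 − 19.5·3.5 = 59.2500; (r_i+r_j)·cross = 34.5·59.2500 = 2044.1250
edge 3: (19.5,8.5)→(16,16.5)  cross = 19.5·16.5 − 16·8.5 = 185.7500; (r_i+r_j)·cross = 35.5·185.7500 = 6594.1250
edge 4: (16,16.5)→(3.5,37)  cross = 16·37 − 3.5·16.5 = 534.2500; (r_i+r_j)·cross = 19.5·534.2500 = 10417.8750
edge 5: (3.5,37)→(2.5,3.5)  cross = 3.5·3.5 − 2.5·37 = -80.2500; (r_i+r_j)·cross = 6·-80.2500 = -481.5000
Σcross = 680.2500 → A = |Σcross|/2 = 340.1250 mm²
Σ(r_i+r_j)·cross = 18396.5000 → first moment M = |Σ|/6 = 3066.0833
R_c = M/A = 3066.0833/340.1250 = 9.0146 mm
θ = 85° = 1.483530 rad
V = θ·R_c·A = 1.483530·9.0146·340.1250 = 4548.626 mm³

Volume = 4548.626 mm³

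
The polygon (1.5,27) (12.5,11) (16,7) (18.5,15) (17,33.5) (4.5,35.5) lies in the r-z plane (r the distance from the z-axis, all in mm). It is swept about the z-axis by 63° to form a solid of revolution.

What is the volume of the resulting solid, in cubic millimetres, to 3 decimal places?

Volume = 3644.712 mm³

Profile (r,z), 6 vertices: (1.5,27) (12.5,11) (16,7) (18.5,15) (17,33.5) (4.5,35.5)
edge 0: (1.5,27)→(12.5,11)  cross = 1.5·11 − 12.5·27 = -321.0000; (r_i+r_j)·cross = 14·-321.0000 = -4494.0000
edge 1: (12.5,11)→(16,7)  cross = 12.5·7 − 16·11 = -88.5000; (r_i+r_j)·cross = 28.5·-88.5000 = -2522.2500
edge 2: (16,7)→(18.5,15)  cross = 16·15 − 18.5·7 = 110.5000; (r_i+r_j)·cross = 34.5·110.5000 = 3812.2500
edge 3: (18.5,15)→(17,33.5)  cross = 18.5·33.5 − 17·15 = 364.7500; (r_i+r_j)·cross = 35.5·364.7500 = 12948.6250
edge 4: (17,33.5)→(4.5,35.5)  cross = 17·35.5 − 4.5·33.5 = 452.7500; (r_i+r_j)·cross = 21.5·452.7500 = 9734.1250
edge 5: (4.5,35.5)→(1.5,27)  cross = 4.5·27 − 1.5·35.5 = 68.2500; (r_i+r_j)·cross = 6·68.2500 = 409.5000
Σcross = 586.7500 → A = |Σcross|/2 = 293.3750 mm²
Σ(r_i+r_j)·cross = 19888.2500 → first moment M = |Σ|/6 = 3314.7083
R_c = M/A = 3314.7083/293.3750 = 11.2985 mm
θ = 63° = 1.099557 rad
V = θ·R_c·A = 1.099557·11.2985·293.3750 = 3644.712 mm³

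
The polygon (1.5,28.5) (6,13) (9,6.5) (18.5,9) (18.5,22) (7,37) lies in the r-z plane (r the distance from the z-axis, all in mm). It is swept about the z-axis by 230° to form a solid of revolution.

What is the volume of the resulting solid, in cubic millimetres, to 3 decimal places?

Profile (r,z), 6 vertices: (1.5,28.5) (6,13) (9,6.5) (18.5,9) (18.5,22) (7,37)
edge 0: (1.5,28.5)→(6,13)  cross = 1.5·13 − 6·28.5 = -151.5000; (r_i+r_j)·cross = 7.5·-151.5000 = -1136.2500
edge 1: (6,13)→(9,6.5)  cross = 6·6.5 − 9·13 = -78.0000; (r_i+r_j)·cross = 15·-78.0000 = -1170.0000
edge 2: (9,6.5)→(18.5,9)  cross = 9·9 − 18.5·6.5 = -39.2500; (r_i+r_j)·cross = 27.5·-39.2500 = -1079.3750
edge 3: (18.5,9)→(18.5,22)  cross = 18.5·22 − 18.5·9 = 240.5000; (r_i+r_j)·cross = 37·240.5000 = 8898.5000
edge 4: (18.5,22)→(7,37)  cross = 18.5·37 − 7·22 = 530.5000; (r_i+r_j)·cross = 25.5·530.5000 = 13527.7500
edge 5: (7,37)→(1.5,28.5)  cross = 7·28.5 − 1.5·37 = 144.0000; (r_i+r_j)·cross = 8.5·144.0000 = 1224.0000
Σcross = 646.2500 → A = |Σcross|/2 = 323.1250 mm²
Σ(r_i+r_j)·cross = 20264.6250 → first moment M = |Σ|/6 = 3377.4375
R_c = M/A = 3377.4375/323.1250 = 10.4524 mm
θ = 230° = 4.014257 rad
V = θ·R_c·A = 4.014257·10.4524·323.1250 = 13557.903 mm³

Volume = 13557.903 mm³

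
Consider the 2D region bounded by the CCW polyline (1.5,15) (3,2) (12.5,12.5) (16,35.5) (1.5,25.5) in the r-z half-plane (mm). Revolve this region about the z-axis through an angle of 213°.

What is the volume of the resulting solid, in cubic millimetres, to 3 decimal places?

Profile (r,z), 5 vertices: (1.5,15) (3,2) (12.5,12.5) (16,35.5) (1.5,25.5)
edge 0: (1.5,15)→(3,2)  cross = 1.5·2 − 3·15 = -42.0000; (r_i+r_j)·cross = 4.5·-42.0000 = -189.0000
edge 1: (3,2)→(12.5,12.5)  cross = 3·12.5 − 12.5·2 = 12.5000; (r_i+r_j)·cross = 15.5·12.5000 = 193.7500
edge 2: (12.5,12.5)→(16,35.5)  cross = 12.5·35.5 − 16·12.5 = 243.7500; (r_i+r_j)·cross = 28.5·243.7500 = 6946.8750
edge 3: (16,35.5)→(1.5,25.5)  cross = 16·25.5 − 1.5·35.5 = 354.7500; (r_i+r_j)·cross = 17.5·354.7500 = 6208.1250
edge 4: (1.5,25.5)→(1.5,15)  cross = 1.5·15 − 1.5·25.5 = -15.7500; (r_i+r_j)·cross = 3·-15.7500 = -47.2500
Σcross = 553.2500 → A = |Σcross|/2 = 276.6250 mm²
Σ(r_i+r_j)·cross = 13112.5000 → first moment M = |Σ|/6 = 2185.4167
R_c = M/A = 2185.4167/276.6250 = 7.9003 mm
θ = 213° = 3.717551 rad
V = θ·R_c·A = 3.717551·7.9003·276.6250 = 8124.399 mm³

Volume = 8124.399 mm³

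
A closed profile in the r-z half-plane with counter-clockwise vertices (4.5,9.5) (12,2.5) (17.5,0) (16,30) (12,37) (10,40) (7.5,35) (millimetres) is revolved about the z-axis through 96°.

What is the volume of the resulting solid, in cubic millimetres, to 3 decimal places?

Volume = 6522.644 mm³

Profile (r,z), 7 vertices: (4.5,9.5) (12,2.5) (17.5,0) (16,30) (12,37) (10,40) (7.5,35)
edge 0: (4.5,9.5)→(12,2.5)  cross = 4.5·2.5 − 12·9.5 = -102.7500; (r_i+r_j)·cross = 16.5·-102.7500 = -1695.3750
edge 1: (12,2.5)→(17.5,0)  cross = 12·0 − 17.5·2.5 = -43.7500; (r_i+r_j)·cross = 29.5·-43.7500 = -1290.6250
edge 2: (17.5,0)→(16,30)  cross = 17.5·30 − 16·0 = 525.0000; (r_i+r_j)·cross = 33.5·525.0000 = 17587.5000
edge 3: (16,30)→(12,37)  cross = 16·37 − 12·30 = 232.0000; (r_i+r_j)·cross = 28·232.0000 = 6496.0000
edge 4: (12,37)→(10,40)  cross = 12·40 − 10·37 = 110.0000; (r_i+r_j)·cross = 22·110.0000 = 2420.0000
edge 5: (10,40)→(7.5,35)  cross = 10·35 − 7.5·40 = 50.0000; (r_i+r_j)·cross = 17.5·50.0000 = 875.0000
edge 6: (7.5,35)→(4.5,9.5)  cross = 7.5·9.5 − 4.5·35 = -86.2500; (r_i+r_j)·cross = 12·-86.2500 = -1035.0000
Σcross = 684.2500 → A = |Σcross|/2 = 342.1250 mm²
Σ(r_i+r_j)·cross = 23357.5000 → first moment M = |Σ|/6 = 3892.9167
R_c = M/A = 3892.9167/342.1250 = 11.3786 mm
θ = 96° = 1.675516 rad
V = θ·R_c·A = 1.675516·11.3786·342.1250 = 6522.644 mm³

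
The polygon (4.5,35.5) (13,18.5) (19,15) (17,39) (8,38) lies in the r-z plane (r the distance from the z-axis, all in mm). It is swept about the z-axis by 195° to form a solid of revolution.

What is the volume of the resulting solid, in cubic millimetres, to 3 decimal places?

Profile (r,z), 5 vertices: (4.5,35.5) (13,18.5) (19,15) (17,39) (8,38)
edge 0: (4.5,35.5)→(13,18.5)  cross = 4.5·18.5 − 13·35.5 = -378.2500; (r_i+r_j)·cross = 17.5·-378.2500 = -6619.3750
edge 1: (13,18.5)→(19,15)  cross = 13·15 − 19·18.5 = -156.5000; (r_i+r_j)·cross = 32·-156.5000 = -5008.0000
edge 2: (19,15)→(17,39)  cross = 19·39 − 17·15 = 486.0000; (r_i+r_j)·cross = 36·486.0000 = 17496.0000
edge 3: (17,39)→(8,38)  cross = 17·38 − 8·39 = 334.0000; (r_i+r_j)·cross = 25·334.0000 = 8350.0000
edge 4: (8,38)→(4.5,35.5)  cross = 8·35.5 − 4.5·38 = 113.0000; (r_i+r_j)·cross = 12.5·113.0000 = 1412.5000
Σcross = 398.2500 → A = |Σcross|/2 = 199.1250 mm²
Σ(r_i+r_j)·cross = 15631.1250 → first moment M = |Σ|/6 = 2605.1875
R_c = M/A = 2605.1875/199.1250 = 13.0832 mm
θ = 195° = 3.403392 rad
V = θ·R_c·A = 3.403392·13.0832·199.1250 = 8866.474 mm³

Volume = 8866.474 mm³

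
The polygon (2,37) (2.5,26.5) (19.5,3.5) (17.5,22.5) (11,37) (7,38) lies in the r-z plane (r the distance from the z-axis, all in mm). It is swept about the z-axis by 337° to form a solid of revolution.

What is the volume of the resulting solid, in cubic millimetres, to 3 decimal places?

Volume = 18157.727 mm³

Profile (r,z), 6 vertices: (2,37) (2.5,26.5) (19.5,3.5) (17.5,22.5) (11,37) (7,38)
edge 0: (2,37)→(2.5,26.5)  cross = 2·26.5 − 2.5·37 = -39.5000; (r_i+r_j)·cross = 4.5·-39.5000 = -177.7500
edge 1: (2.5,26.5)→(19.5,3.5)  cross = 2.5·3.5 − 19.5·26.5 = -508.0000; (r_i+r_j)·cross = 22·-508.0000 = -11176.0000
edge 2: (19.5,3.5)→(17.5,22.5)  cross = 19.5·22.5 − 17.5·3.5 = 377.5000; (r_i+r_j)·cross = 37·377.5000 = 13967.5000
edge 3: (17.5,22.5)→(11,37)  cross = 17.5·37 − 11·22.5 = 400.0000; (r_i+r_j)·cross = 28.5·400.0000 = 11400.0000
edge 4: (11,37)→(7,38)  cross = 11·38 − 7·37 = 159.0000; (r_i+r_j)·cross = 18·159.0000 = 2862.0000
edge 5: (7,38)→(2,37)  cross = 7·37 − 2·38 = 183.0000; (r_i+r_j)·cross = 9·183.0000 = 1647.0000
Σcross = 572.0000 → A = |Σcross|/2 = 286.0000 mm²
Σ(r_i+r_j)·cross = 18522.7500 → first moment M = |Σ|/6 = 3087.1250
R_c = M/A = 3087.1250/286.0000 = 10.7941 mm
θ = 337° = 5.881760 rad
V = θ·R_c·A = 5.881760·10.7941·286.0000 = 18157.727 mm³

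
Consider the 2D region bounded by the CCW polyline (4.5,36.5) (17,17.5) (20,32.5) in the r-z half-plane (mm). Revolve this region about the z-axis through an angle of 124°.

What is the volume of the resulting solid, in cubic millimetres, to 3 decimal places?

Profile (r,z), 3 vertices: (4.5,36.5) (17,17.5) (20,32.5)
edge 0: (4.5,36.5)→(17,17.5)  cross = 4.5·17.5 − 17·36.5 = -541.7500; (r_i+r_j)·cross = 21.5·-541.7500 = -11647.6250
edge 1: (17,17.5)→(20,32.5)  cross = 17·32.5 − 20·17.5 = 202.5000; (r_i+r_j)·cross = 37·202.5000 = 7492.5000
edge 2: (20,32.5)→(4.5,36.5)  cross = 20·36.5 − 4.5·32.5 = 583.7500; (r_i+r_j)·cross = 24.5·583.7500 = 14301.8750
Σcross = 244.5000 → A = |Σcross|/2 = 122.2500 mm²
Σ(r_i+r_j)·cross = 10146.7500 → first moment M = |Σ|/6 = 1691.1250
R_c = M/A = 1691.1250/122.2500 = 13.8333 mm
θ = 124° = 2.164208 rad
V = θ·R_c·A = 2.164208·13.8333·122.2500 = 3659.947 mm³

Volume = 3659.947 mm³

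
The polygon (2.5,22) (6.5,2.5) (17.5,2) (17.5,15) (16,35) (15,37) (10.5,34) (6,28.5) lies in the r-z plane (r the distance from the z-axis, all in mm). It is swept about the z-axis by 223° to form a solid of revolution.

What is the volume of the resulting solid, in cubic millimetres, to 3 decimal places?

Volume = 16694.284 mm³

Profile (r,z), 8 vertices: (2.5,22) (6.5,2.5) (17.5,2) (17.5,15) (16,35) (15,37) (10.5,34) (6,28.5)
edge 0: (2.5,22)→(6.5,2.5)  cross = 2.5·2.5 − 6.5·22 = -136.7500; (r_i+r_j)·cross = 9·-136.7500 = -1230.7500
edge 1: (6.5,2.5)→(17.5,2)  cross = 6.5·2 − 17.5·2.5 = -30.7500; (r_i+r_j)·cross = 24·-30.7500 = -738.0000
edge 2: (17.5,2)→(17.5,15)  cross = 17.5·15 − 17.5·2 = 227.5000; (r_i+r_j)·cross = 35·227.5000 = 7962.5000
edge 3: (17.5,15)→(16,35)  cross = 17.5·35 − 16·15 = 372.5000; (r_i+r_j)·cross = 33.5·372.5000 = 12478.7500
edge 4: (16,35)→(15,37)  cross = 16·37 − 15·35 = 67.0000; (r_i+r_j)·cross = 31·67.0000 = 2077.0000
edge 5: (15,37)→(10.5,34)  cross = 15·34 − 10.5·37 = 121.5000; (r_i+r_j)·cross = 25.5·121.5000 = 3098.2500
edge 6: (10.5,34)→(6,28.5)  cross = 10.5·28.5 − 6·34 = 95.2500; (r_i+r_j)·cross = 16.5·95.2500 = 1571.6250
edge 7: (6,28.5)→(2.5,22)  cross = 6·22 − 2.5·28.5 = 60.7500; (r_i+r_j)·cross = 8.5·60.7500 = 516.3750
Σcross = 777.0000 → A = |Σcross|/2 = 388.5000 mm²
Σ(r_i+r_j)·cross = 25735.7500 → first moment M = |Σ|/6 = 4289.2917
R_c = M/A = 4289.2917/388.5000 = 11.0406 mm
θ = 223° = 3.892084 rad
V = θ·R_c·A = 3.892084·11.0406·388.5000 = 16694.284 mm³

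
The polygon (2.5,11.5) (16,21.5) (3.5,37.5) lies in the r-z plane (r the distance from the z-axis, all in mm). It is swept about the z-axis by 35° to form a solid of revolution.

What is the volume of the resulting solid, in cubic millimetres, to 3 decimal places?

Volume = 763.785 mm³

Profile (r,z), 3 vertices: (2.5,11.5) (16,21.5) (3.5,37.5)
edge 0: (2.5,11.5)→(16,21.5)  cross = 2.5·21.5 − 16·11.5 = -130.2500; (r_i+r_j)·cross = 18.5·-130.2500 = -2409.6250
edge 1: (16,21.5)→(3.5,37.5)  cross = 16·37.5 − 3.5·21.5 = 524.7500; (r_i+r_j)·cross = 19.5·524.7500 = 10232.6250
edge 2: (3.5,37.5)→(2.5,11.5)  cross = 3.5·11.5 − 2.5·37.5 = -53.5000; (r_i+r_j)·cross = 6·-53.5000 = -321.0000
Σcross = 341.0000 → A = |Σcross|/2 = 170.5000 mm²
Σ(r_i+r_j)·cross = 7502.0000 → first moment M = |Σ|/6 = 1250.3333
R_c = M/A = 1250.3333/170.5000 = 7.3333 mm
θ = 35° = 0.610865 rad
V = θ·R_c·A = 0.610865·7.3333·170.5000 = 763.785 mm³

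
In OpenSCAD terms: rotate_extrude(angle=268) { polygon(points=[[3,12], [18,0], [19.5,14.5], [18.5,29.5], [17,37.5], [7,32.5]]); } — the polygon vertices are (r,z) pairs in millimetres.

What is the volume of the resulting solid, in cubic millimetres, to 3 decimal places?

Profile (r,z), 6 vertices: (3,12) (18,0) (19.5,14.5) (18.5,29.5) (17,37.5) (7,32.5)
edge 0: (3,12)→(18,0)  cross = 3·0 − 18·12 = -216.0000; (r_i+r_j)·cross = 21·-216.0000 = -4536.0000
edge 1: (18,0)→(19.5,14.5)  cross = 18·14.5 − 19.5·0 = 261.0000; (r_i+r_j)·cross = 37.5·261.0000 = 9787.5000
edge 2: (19.5,14.5)→(18.5,29.5)  cross = 19.5·29.5 − 18.5·14.5 = 307.0000; (r_i+r_j)·cross = 38·307.0000 = 11666.0000
edge 3: (18.5,29.5)→(17,37.5)  cross = 18.5·37.5 − 17·29.5 = 192.2500; (r_i+r_j)·cross = 35.5·192.2500 = 6824.8750
edge 4: (17,37.5)→(7,32.5)  cross = 17·32.5 − 7·37.5 = 290.0000; (r_i+r_j)·cross = 24·290.0000 = 6960.0000
edge 5: (7,32.5)→(3,12)  cross = 7·12 − 3·32.5 = -13.5000; (r_i+r_j)·cross = 10·-13.5000 = -135.0000
Σcross = 820.7500 → A = |Σcross|/2 = 410.3750 mm²
Σ(r_i+r_j)·cross = 30567.3750 → first moment M = |Σ|/6 = 5094.5625
R_c = M/A = 5094.5625/410.3750 = 12.4144 mm
θ = 268° = 4.677482 rad
V = θ·R_c·A = 4.677482·12.4144·410.3750 = 23829.726 mm³

Volume = 23829.726 mm³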